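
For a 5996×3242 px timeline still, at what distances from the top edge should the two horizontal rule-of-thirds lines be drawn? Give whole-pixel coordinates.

3242 / 3 = 1080.67, so the horizontal lines sit at one and two thirds of 3242.

y = 1081 px and y = 2161 px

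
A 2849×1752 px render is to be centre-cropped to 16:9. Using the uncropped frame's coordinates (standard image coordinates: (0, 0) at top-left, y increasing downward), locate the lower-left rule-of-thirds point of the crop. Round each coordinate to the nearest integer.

2849/1752 < 16/9, so the 16:9 crop keeps the full width 2849 and trims height to 2849 × 9/16 = 1602.56 px.
Top offset = (1752 − 1602.56)/2 = 74.72 px; left offset = 0.
Lower-left is one-third across and two-thirds down within the crop:
x = 0.00 + 1 × 2849.00/3 ≈ 950; y = 74.72 + 2 × 1602.56/3 ≈ 1143.

(950, 1143)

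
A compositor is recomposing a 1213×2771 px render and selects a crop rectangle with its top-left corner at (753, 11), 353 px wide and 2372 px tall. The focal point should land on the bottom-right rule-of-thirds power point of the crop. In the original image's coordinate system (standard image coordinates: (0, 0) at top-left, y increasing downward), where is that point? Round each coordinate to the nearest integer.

One third of the crop width 353 is 117.67 px.
One third of the crop height 2372 is 790.67 px.
The bottom-right point is two-thirds across and two-thirds down within the crop:
x = 753 + 2 × 117.67 ≈ 988; y = 11 + 2 × 790.67 ≈ 1592.

x = 988 px, y = 1592 px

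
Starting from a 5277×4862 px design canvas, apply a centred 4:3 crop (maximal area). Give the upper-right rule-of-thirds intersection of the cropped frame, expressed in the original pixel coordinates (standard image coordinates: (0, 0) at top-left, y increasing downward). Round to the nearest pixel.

5277/4862 < 4/3, so the 4:3 crop keeps the full width 5277 and trims height to 5277 × 3/4 = 3957.75 px.
Top offset = (4862 − 3957.75)/2 = 452.12 px; left offset = 0.
Upper-right is two-thirds across and one-third down within the crop:
x = 0.00 + 2 × 5277.00/3 ≈ 3518; y = 452.12 + 1 × 3957.75/3 ≈ 1771.

x = 3518 px, y = 1771 px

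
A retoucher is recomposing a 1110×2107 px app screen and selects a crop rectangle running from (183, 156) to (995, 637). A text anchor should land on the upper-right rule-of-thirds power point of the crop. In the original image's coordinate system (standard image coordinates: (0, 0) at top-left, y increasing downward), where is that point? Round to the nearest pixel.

Crop width = 995 − 183 = 812 px; one third is 270.67 px.
Crop height = 637 − 156 = 481 px; one third is 160.33 px.
The upper-right point is two-thirds across and one-third down within the crop:
x = 183 + 2 × 270.67 ≈ 724; y = 156 + 1 × 160.33 ≈ 316.

x = 724 px, y = 316 px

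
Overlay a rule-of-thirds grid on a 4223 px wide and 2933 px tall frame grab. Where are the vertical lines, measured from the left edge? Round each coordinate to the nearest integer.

4223 / 3 = 1407.67, so the vertical lines sit at one and two thirds of 4223.

x = 1408 px and x = 2815 px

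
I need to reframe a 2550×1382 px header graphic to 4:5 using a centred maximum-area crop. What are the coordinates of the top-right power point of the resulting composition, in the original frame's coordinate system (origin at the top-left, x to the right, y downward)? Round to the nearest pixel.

2550/1382 > 4/5, so the 4:5 crop keeps the full height 1382 and trims width to 1382 × 4/5 = 1105.60 px.
Left offset = (2550 − 1105.60)/2 = 722.20 px; top offset = 0.
Top-right is two-thirds across and one-third down within the crop:
x = 722.20 + 2 × 1105.60/3 ≈ 1459; y = 0.00 + 1 × 1382.00/3 ≈ 461.

(1459, 461)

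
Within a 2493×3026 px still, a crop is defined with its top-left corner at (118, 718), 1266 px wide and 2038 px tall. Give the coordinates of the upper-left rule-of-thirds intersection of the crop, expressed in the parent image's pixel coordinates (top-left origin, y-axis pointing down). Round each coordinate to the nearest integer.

One third of the crop width 1266 is 422.00 px.
One third of the crop height 2038 is 679.33 px.
The upper-left point is one-third across and one-third down within the crop:
x = 118 + 1 × 422.00 ≈ 540; y = 718 + 1 × 679.33 ≈ 1397.

x = 540 px, y = 1397 px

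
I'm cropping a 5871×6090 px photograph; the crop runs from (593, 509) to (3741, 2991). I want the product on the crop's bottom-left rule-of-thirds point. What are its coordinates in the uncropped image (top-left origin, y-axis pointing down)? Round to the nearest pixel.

Crop width = 3741 − 593 = 3148 px; one third is 1049.33 px.
Crop height = 2991 − 509 = 2482 px; one third is 827.33 px.
The bottom-left point is one-third across and two-thirds down within the crop:
x = 593 + 1 × 1049.33 ≈ 1642; y = 509 + 2 × 827.33 ≈ 2164.

x = 1642 px, y = 2164 px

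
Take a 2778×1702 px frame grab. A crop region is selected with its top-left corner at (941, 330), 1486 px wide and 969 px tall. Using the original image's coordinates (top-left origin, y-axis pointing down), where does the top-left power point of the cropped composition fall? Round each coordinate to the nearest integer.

One third of the crop width 1486 is 495.33 px.
One third of the crop height 969 is 323.00 px.
The top-left point is one-third across and one-third down within the crop:
x = 941 + 1 × 495.33 ≈ 1436; y = 330 + 1 × 323.00 ≈ 653.

x = 1436 px, y = 653 px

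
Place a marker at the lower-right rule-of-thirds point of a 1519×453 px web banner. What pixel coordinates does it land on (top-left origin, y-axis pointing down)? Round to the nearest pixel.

(1013, 302)

The lower-right point sits two-thirds of the way across and two-thirds of the way down.
x = 2 × 1519/3 ≈ 1013; y = 2 × 453/3 ≈ 302.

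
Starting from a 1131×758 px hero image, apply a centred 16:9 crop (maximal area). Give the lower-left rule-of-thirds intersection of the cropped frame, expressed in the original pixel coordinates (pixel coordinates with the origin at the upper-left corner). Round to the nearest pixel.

1131/758 < 16/9, so the 16:9 crop keeps the full width 1131 and trims height to 1131 × 9/16 = 636.19 px.
Top offset = (758 − 636.19)/2 = 60.91 px; left offset = 0.
Lower-left is one-third across and two-thirds down within the crop:
x = 0.00 + 1 × 1131.00/3 ≈ 377; y = 60.91 + 2 × 636.19/3 ≈ 485.

x = 377 px, y = 485 px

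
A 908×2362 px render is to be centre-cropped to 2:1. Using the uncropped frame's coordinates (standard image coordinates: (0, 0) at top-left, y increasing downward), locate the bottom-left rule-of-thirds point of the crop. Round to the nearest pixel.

908/2362 < 2/1, so the 2:1 crop keeps the full width 908 and trims height to 908 × 1/2 = 454.00 px.
Top offset = (2362 − 454.00)/2 = 954.00 px; left offset = 0.
Bottom-left is one-third across and two-thirds down within the crop:
x = 0.00 + 1 × 908.00/3 ≈ 303; y = 954.00 + 2 × 454.00/3 ≈ 1257.

x = 303 px, y = 1257 px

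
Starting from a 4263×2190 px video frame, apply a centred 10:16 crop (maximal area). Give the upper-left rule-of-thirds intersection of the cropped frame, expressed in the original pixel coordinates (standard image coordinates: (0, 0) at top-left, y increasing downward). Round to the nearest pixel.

4263/2190 > 10/16, so the 10:16 crop keeps the full height 2190 and trims width to 2190 × 10/16 = 1368.75 px.
Left offset = (4263 − 1368.75)/2 = 1447.12 px; top offset = 0.
Upper-left is one-third across and one-third down within the crop:
x = 1447.12 + 1 × 1368.75/3 ≈ 1903; y = 0.00 + 1 × 2190.00/3 ≈ 730.

x = 1903 px, y = 730 px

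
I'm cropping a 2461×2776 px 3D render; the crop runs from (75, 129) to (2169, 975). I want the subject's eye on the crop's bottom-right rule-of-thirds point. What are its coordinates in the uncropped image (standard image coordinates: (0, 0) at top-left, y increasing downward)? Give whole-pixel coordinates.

Crop width = 2169 − 75 = 2094 px; one third is 698.00 px.
Crop height = 975 − 129 = 846 px; one third is 282.00 px.
The bottom-right point is two-thirds across and two-thirds down within the crop:
x = 75 + 2 × 698.00 ≈ 1471; y = 129 + 2 × 282.00 ≈ 693.

(1471, 693)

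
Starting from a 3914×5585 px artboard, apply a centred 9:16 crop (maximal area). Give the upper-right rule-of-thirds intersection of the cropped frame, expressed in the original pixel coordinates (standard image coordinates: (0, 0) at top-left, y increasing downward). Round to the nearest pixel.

3914/5585 > 9/16, so the 9:16 crop keeps the full height 5585 and trims width to 5585 × 9/16 = 3141.56 px.
Left offset = (3914 − 3141.56)/2 = 386.22 px; top offset = 0.
Upper-right is two-thirds across and one-third down within the crop:
x = 386.22 + 2 × 3141.56/3 ≈ 2481; y = 0.00 + 1 × 5585.00/3 ≈ 1862.

(2481, 1862)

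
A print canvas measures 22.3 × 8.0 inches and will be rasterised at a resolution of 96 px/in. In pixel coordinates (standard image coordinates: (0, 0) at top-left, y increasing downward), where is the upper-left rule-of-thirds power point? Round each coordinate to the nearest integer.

In pixels the canvas is 22.3 × 96 = 2140.8 wide and 8.0 × 96 = 768 tall.
The upper-left point is one-third across and one-third down:
x = 1 × 2140.8/3 ≈ 714; y = 1 × 768/3 ≈ 256.

(714, 256)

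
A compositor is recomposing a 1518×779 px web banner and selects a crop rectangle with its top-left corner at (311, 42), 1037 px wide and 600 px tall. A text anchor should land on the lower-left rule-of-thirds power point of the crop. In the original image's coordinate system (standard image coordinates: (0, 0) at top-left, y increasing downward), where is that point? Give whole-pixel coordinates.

x = 657 px, y = 442 px

One third of the crop width 1037 is 345.67 px.
One third of the crop height 600 is 200.00 px.
The lower-left point is one-third across and two-thirds down within the crop:
x = 311 + 1 × 345.67 ≈ 657; y = 42 + 2 × 200.00 ≈ 442.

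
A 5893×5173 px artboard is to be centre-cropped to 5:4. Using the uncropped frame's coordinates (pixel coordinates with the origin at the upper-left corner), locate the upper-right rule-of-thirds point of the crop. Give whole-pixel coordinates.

(3929, 1801)

5893/5173 < 5/4, so the 5:4 crop keeps the full width 5893 and trims height to 5893 × 4/5 = 4714.40 px.
Top offset = (5173 − 4714.40)/2 = 229.30 px; left offset = 0.
Upper-right is two-thirds across and one-third down within the crop:
x = 0.00 + 2 × 5893.00/3 ≈ 3929; y = 229.30 + 1 × 4714.40/3 ≈ 1801.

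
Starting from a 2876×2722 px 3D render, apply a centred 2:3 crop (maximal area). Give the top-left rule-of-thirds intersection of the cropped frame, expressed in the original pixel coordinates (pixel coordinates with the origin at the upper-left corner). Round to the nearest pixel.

2876/2722 > 2/3, so the 2:3 crop keeps the full height 2722 and trims width to 2722 × 2/3 = 1814.67 px.
Left offset = (2876 − 1814.67)/2 = 530.67 px; top offset = 0.
Top-left is one-third across and one-third down within the crop:
x = 530.67 + 1 × 1814.67/3 ≈ 1136; y = 0.00 + 1 × 2722.00/3 ≈ 907.

x = 1136 px, y = 907 px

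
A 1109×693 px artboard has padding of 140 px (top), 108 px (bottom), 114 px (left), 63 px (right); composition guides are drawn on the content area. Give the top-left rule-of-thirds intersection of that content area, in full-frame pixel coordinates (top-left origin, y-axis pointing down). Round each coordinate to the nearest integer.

x = 425 px, y = 288 px

Content width = 1109 − 114 − 63 = 932 px; content height = 693 − 140 − 108 = 445 px.
Top-left is one-third across and one-third down within the content area.
x = 114 + 1 × 932/3 = 114 + 310.67 ≈ 425
y = 140 + 1 × 445/3 = 140 + 148.33 ≈ 288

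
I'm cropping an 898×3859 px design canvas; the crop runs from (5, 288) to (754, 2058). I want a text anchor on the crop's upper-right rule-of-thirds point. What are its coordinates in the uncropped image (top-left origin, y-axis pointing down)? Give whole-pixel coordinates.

Crop width = 754 − 5 = 749 px; one third is 249.67 px.
Crop height = 2058 − 288 = 1770 px; one third is 590.00 px.
The upper-right point is two-thirds across and one-third down within the crop:
x = 5 + 2 × 249.67 ≈ 504; y = 288 + 1 × 590.00 ≈ 878.

(504, 878)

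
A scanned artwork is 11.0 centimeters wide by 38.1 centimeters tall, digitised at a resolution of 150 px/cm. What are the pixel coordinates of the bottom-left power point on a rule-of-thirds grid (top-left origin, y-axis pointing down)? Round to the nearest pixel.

In pixels the canvas is 11.0 × 150 = 1650 wide and 38.1 × 150 = 5715 tall.
The bottom-left point is one-third across and two-thirds down:
x = 1 × 1650/3 ≈ 550; y = 2 × 5715/3 ≈ 3810.

x = 550 px, y = 3810 px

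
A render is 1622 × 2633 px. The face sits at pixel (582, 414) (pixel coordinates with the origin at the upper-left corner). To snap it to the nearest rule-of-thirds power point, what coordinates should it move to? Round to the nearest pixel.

Third lines: x ∈ {541, 1081}, y ∈ {878, 1755}.
582 is closer to x = 541; 414 is closer to y = 878.
So the nearest intersection is the upper-left power point.

x = 541 px, y = 878 px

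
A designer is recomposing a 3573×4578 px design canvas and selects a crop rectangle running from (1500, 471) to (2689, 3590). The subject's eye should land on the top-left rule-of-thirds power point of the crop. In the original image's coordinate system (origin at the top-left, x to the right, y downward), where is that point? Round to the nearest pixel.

(1896, 1511)

Crop width = 2689 − 1500 = 1189 px; one third is 396.33 px.
Crop height = 3590 − 471 = 3119 px; one third is 1039.67 px.
The top-left point is one-third across and one-third down within the crop:
x = 1500 + 1 × 396.33 ≈ 1896; y = 471 + 1 × 1039.67 ≈ 1511.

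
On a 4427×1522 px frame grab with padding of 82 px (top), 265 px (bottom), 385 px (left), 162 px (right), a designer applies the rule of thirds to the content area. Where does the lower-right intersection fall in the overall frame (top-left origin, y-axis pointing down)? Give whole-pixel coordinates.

Content width = 4427 − 385 − 162 = 3880 px; content height = 1522 − 82 − 265 = 1175 px.
Lower-right is two-thirds across and two-thirds down within the content area.
x = 385 + 2 × 3880/3 = 385 + 2586.67 ≈ 2972
y = 82 + 2 × 1175/3 = 82 + 783.33 ≈ 865

(2972, 865)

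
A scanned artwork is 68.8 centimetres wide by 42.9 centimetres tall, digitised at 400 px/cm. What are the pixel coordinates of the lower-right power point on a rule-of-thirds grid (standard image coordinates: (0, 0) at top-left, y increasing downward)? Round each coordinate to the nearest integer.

(18347, 11440)

In pixels the canvas is 68.8 × 400 = 27520 wide and 42.9 × 400 = 17160 tall.
The lower-right point is two-thirds across and two-thirds down:
x = 2 × 27520/3 ≈ 18347; y = 2 × 17160/3 ≈ 11440.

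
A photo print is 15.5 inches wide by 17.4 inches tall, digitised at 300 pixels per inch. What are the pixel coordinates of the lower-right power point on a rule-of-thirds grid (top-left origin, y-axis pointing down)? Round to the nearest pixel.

(3100, 3480)

In pixels the canvas is 15.5 × 300 = 4650 wide and 17.4 × 300 = 5220 tall.
The lower-right point is two-thirds across and two-thirds down:
x = 2 × 4650/3 ≈ 3100; y = 2 × 5220/3 ≈ 3480.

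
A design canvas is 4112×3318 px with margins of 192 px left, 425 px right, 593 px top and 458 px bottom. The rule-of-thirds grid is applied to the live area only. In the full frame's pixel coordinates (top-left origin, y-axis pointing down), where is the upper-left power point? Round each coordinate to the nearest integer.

Content width = 4112 − 192 − 425 = 3495 px; content height = 3318 − 593 − 458 = 2267 px.
Upper-left is one-third across and one-third down within the live area.
x = 192 + 1 × 3495/3 = 192 + 1165.00 ≈ 1357
y = 593 + 1 × 2267/3 = 593 + 755.67 ≈ 1349

(1357, 1349)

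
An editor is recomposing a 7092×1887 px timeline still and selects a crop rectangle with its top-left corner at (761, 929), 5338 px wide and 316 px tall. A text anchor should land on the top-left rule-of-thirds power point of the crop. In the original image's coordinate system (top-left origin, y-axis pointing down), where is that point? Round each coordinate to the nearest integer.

x = 2540 px, y = 1034 px

One third of the crop width 5338 is 1779.33 px.
One third of the crop height 316 is 105.33 px.
The top-left point is one-third across and one-third down within the crop:
x = 761 + 1 × 1779.33 ≈ 2540; y = 929 + 1 × 105.33 ≈ 1034.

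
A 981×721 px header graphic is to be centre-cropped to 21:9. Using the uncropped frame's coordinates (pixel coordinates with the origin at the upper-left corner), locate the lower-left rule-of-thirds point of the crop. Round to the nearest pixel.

981/721 < 21/9, so the 21:9 crop keeps the full width 981 and trims height to 981 × 9/21 = 420.43 px.
Top offset = (721 − 420.43)/2 = 150.29 px; left offset = 0.
Lower-left is one-third across and two-thirds down within the crop:
x = 0.00 + 1 × 981.00/3 ≈ 327; y = 150.29 + 2 × 420.43/3 ≈ 431.

(327, 431)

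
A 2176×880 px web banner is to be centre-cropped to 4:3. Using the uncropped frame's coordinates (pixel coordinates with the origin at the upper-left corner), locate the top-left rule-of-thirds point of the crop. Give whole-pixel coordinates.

2176/880 > 4/3, so the 4:3 crop keeps the full height 880 and trims width to 880 × 4/3 = 1173.33 px.
Left offset = (2176 − 1173.33)/2 = 501.33 px; top offset = 0.
Top-left is one-third across and one-third down within the crop:
x = 501.33 + 1 × 1173.33/3 ≈ 892; y = 0.00 + 1 × 880.00/3 ≈ 293.

(892, 293)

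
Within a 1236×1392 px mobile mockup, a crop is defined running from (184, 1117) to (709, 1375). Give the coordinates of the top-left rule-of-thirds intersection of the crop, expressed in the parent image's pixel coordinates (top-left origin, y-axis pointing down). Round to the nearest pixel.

Crop width = 709 − 184 = 525 px; one third is 175.00 px.
Crop height = 1375 − 1117 = 258 px; one third is 86.00 px.
The top-left point is one-third across and one-third down within the crop:
x = 184 + 1 × 175.00 ≈ 359; y = 1117 + 1 × 86.00 ≈ 1203.

x = 359 px, y = 1203 px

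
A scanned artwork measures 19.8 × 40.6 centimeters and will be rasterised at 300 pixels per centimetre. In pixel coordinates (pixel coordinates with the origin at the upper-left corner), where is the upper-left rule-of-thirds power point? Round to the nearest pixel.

In pixels the canvas is 19.8 × 300 = 5940 wide and 40.6 × 300 = 12180 tall.
The upper-left point is one-third across and one-third down:
x = 1 × 5940/3 ≈ 1980; y = 1 × 12180/3 ≈ 4060.

x = 1980 px, y = 4060 px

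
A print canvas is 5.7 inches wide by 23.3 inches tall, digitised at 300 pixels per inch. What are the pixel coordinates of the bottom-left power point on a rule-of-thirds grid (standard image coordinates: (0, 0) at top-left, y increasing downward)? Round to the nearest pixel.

In pixels the canvas is 5.7 × 300 = 1710 wide and 23.3 × 300 = 6990 tall.
The bottom-left point is one-third across and two-thirds down:
x = 1 × 1710/3 ≈ 570; y = 2 × 6990/3 ≈ 4660.

(570, 4660)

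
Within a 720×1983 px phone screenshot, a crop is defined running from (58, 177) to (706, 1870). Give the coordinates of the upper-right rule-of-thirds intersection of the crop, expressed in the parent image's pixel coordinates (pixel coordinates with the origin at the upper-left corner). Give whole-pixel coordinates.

x = 490 px, y = 741 px

Crop width = 706 − 58 = 648 px; one third is 216.00 px.
Crop height = 1870 − 177 = 1693 px; one third is 564.33 px.
The upper-right point is two-thirds across and one-third down within the crop:
x = 58 + 2 × 216.00 ≈ 490; y = 177 + 1 × 564.33 ≈ 741.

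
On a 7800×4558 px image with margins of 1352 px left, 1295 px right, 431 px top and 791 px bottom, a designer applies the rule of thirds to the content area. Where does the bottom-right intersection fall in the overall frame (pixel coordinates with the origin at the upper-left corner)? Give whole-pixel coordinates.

(4787, 2655)

Content width = 7800 − 1352 − 1295 = 5153 px; content height = 4558 − 431 − 791 = 3336 px.
Bottom-right is two-thirds across and two-thirds down within the content area.
x = 1352 + 2 × 5153/3 = 1352 + 3435.33 ≈ 4787
y = 431 + 2 × 3336/3 = 431 + 2224.00 ≈ 2655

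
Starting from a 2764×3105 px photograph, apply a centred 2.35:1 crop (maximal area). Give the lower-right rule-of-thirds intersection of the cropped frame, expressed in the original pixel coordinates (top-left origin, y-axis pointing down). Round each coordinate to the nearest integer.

2764/3105 < 2.35/1, so the 2.35:1 crop keeps the full width 2764 and trims height to 2764 × 1/2.35 = 1176.17 px.
Top offset = (3105 − 1176.17)/2 = 964.41 px; left offset = 0.
Lower-right is two-thirds across and two-thirds down within the crop:
x = 0.00 + 2 × 2764.00/3 ≈ 1843; y = 964.41 + 2 × 1176.17/3 ≈ 1749.

x = 1843 px, y = 1749 px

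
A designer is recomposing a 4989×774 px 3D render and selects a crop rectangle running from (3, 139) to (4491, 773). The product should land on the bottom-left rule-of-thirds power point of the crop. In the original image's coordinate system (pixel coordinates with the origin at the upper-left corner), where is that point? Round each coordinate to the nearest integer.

Crop width = 4491 − 3 = 4488 px; one third is 1496.00 px.
Crop height = 773 − 139 = 634 px; one third is 211.33 px.
The bottom-left point is one-third across and two-thirds down within the crop:
x = 3 + 1 × 1496.00 ≈ 1499; y = 139 + 2 × 211.33 ≈ 562.

x = 1499 px, y = 562 px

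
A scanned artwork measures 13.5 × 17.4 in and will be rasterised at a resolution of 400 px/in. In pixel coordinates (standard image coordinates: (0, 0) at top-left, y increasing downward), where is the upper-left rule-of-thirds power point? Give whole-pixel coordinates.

In pixels the canvas is 13.5 × 400 = 5400 wide and 17.4 × 400 = 6960 tall.
The upper-left point is one-third across and one-third down:
x = 1 × 5400/3 ≈ 1800; y = 1 × 6960/3 ≈ 2320.

x = 1800 px, y = 2320 px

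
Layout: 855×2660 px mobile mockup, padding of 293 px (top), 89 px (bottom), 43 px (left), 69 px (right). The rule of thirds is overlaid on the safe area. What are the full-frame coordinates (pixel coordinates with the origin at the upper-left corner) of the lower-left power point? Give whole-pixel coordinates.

x = 291 px, y = 1812 px

Content width = 855 − 43 − 69 = 743 px; content height = 2660 − 293 − 89 = 2278 px.
Lower-left is one-third across and two-thirds down within the safe area.
x = 43 + 1 × 743/3 = 43 + 247.67 ≈ 291
y = 293 + 2 × 2278/3 = 293 + 1518.67 ≈ 1812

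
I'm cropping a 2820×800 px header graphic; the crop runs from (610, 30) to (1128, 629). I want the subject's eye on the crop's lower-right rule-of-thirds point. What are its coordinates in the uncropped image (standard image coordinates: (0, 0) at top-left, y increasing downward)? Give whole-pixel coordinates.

Crop width = 1128 − 610 = 518 px; one third is 172.67 px.
Crop height = 629 − 30 = 599 px; one third is 199.67 px.
The lower-right point is two-thirds across and two-thirds down within the crop:
x = 610 + 2 × 172.67 ≈ 955; y = 30 + 2 × 199.67 ≈ 429.

x = 955 px, y = 429 px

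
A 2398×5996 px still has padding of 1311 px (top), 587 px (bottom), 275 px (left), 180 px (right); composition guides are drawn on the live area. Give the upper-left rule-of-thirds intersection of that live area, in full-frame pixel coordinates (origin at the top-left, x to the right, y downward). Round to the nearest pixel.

Content width = 2398 − 275 − 180 = 1943 px; content height = 5996 − 1311 − 587 = 4098 px.
Upper-left is one-third across and one-third down within the live area.
x = 275 + 1 × 1943/3 = 275 + 647.67 ≈ 923
y = 1311 + 1 × 4098/3 = 1311 + 1366.00 ≈ 2677

x = 923 px, y = 2677 px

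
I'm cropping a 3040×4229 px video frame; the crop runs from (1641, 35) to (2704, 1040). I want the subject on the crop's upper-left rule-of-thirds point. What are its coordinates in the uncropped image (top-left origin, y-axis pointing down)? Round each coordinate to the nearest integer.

Crop width = 2704 − 1641 = 1063 px; one third is 354.33 px.
Crop height = 1040 − 35 = 1005 px; one third is 335.00 px.
The upper-left point is one-third across and one-third down within the crop:
x = 1641 + 1 × 354.33 ≈ 1995; y = 35 + 1 × 335.00 ≈ 370.

x = 1995 px, y = 370 px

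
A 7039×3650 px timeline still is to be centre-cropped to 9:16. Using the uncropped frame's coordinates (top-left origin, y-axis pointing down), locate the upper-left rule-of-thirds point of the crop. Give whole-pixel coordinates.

7039/3650 > 9/16, so the 9:16 crop keeps the full height 3650 and trims width to 3650 × 9/16 = 2053.12 px.
Left offset = (7039 − 2053.12)/2 = 2492.94 px; top offset = 0.
Upper-left is one-third across and one-third down within the crop:
x = 2492.94 + 1 × 2053.12/3 ≈ 3177; y = 0.00 + 1 × 3650.00/3 ≈ 1217.

x = 3177 px, y = 1217 px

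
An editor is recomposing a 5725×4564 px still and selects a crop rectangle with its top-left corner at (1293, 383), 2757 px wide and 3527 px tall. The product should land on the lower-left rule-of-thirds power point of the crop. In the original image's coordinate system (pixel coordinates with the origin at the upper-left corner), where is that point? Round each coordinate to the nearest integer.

One third of the crop width 2757 is 919.00 px.
One third of the crop height 3527 is 1175.67 px.
The lower-left point is one-third across and two-thirds down within the crop:
x = 1293 + 1 × 919.00 ≈ 2212; y = 383 + 2 × 1175.67 ≈ 2734.

x = 2212 px, y = 2734 px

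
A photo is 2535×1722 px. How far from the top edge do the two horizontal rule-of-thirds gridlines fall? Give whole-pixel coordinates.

1722 / 3 = 574, so the horizontal lines sit at one and two thirds of 1722.

574 px and 1148 px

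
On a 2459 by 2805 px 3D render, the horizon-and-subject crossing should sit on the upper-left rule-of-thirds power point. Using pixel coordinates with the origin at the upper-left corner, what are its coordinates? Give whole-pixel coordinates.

(820, 935)

The upper-left point sits one-third of the way across and one-third of the way down.
x = 1 × 2459/3 ≈ 820; y = 1 × 2805/3 ≈ 935.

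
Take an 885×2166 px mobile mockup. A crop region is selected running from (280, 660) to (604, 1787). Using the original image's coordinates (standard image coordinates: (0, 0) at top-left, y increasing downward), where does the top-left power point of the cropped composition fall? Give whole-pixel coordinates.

(388, 1036)

Crop width = 604 − 280 = 324 px; one third is 108.00 px.
Crop height = 1787 − 660 = 1127 px; one third is 375.67 px.
The top-left point is one-third across and one-third down within the crop:
x = 280 + 1 × 108.00 ≈ 388; y = 660 + 1 × 375.67 ≈ 1036.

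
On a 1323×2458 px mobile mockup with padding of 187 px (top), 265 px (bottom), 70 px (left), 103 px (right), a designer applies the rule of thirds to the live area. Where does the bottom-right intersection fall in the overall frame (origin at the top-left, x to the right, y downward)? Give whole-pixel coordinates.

x = 837 px, y = 1524 px

Content width = 1323 − 70 − 103 = 1150 px; content height = 2458 − 187 − 265 = 2006 px.
Bottom-right is two-thirds across and two-thirds down within the live area.
x = 70 + 2 × 1150/3 = 70 + 766.67 ≈ 837
y = 187 + 2 × 2006/3 = 187 + 1337.33 ≈ 1524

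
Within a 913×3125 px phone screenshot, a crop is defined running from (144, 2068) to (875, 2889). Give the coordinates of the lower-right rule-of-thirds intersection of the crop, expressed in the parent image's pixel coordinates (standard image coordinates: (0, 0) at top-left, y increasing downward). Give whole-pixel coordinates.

x = 631 px, y = 2615 px

Crop width = 875 − 144 = 731 px; one third is 243.67 px.
Crop height = 2889 − 2068 = 821 px; one third is 273.67 px.
The lower-right point is two-thirds across and two-thirds down within the crop:
x = 144 + 2 × 243.67 ≈ 631; y = 2068 + 2 × 273.67 ≈ 2615.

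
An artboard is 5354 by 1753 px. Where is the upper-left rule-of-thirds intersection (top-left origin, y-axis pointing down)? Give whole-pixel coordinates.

(1785, 584)

The upper-left point sits one-third of the way across and one-third of the way down.
x = 1 × 5354/3 ≈ 1785; y = 1 × 1753/3 ≈ 584.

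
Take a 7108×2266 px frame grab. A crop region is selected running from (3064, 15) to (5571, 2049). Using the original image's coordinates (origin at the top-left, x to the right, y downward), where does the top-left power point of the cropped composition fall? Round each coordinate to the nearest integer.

Crop width = 5571 − 3064 = 2507 px; one third is 835.67 px.
Crop height = 2049 − 15 = 2034 px; one third is 678.00 px.
The top-left point is one-third across and one-third down within the crop:
x = 3064 + 1 × 835.67 ≈ 3900; y = 15 + 1 × 678.00 ≈ 693.

(3900, 693)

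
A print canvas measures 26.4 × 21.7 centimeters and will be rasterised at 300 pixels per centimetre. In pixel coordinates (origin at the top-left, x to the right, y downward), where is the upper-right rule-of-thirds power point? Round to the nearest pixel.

In pixels the canvas is 26.4 × 300 = 7920 wide and 21.7 × 300 = 6510 tall.
The upper-right point is two-thirds across and one-third down:
x = 2 × 7920/3 ≈ 5280; y = 1 × 6510/3 ≈ 2170.

(5280, 2170)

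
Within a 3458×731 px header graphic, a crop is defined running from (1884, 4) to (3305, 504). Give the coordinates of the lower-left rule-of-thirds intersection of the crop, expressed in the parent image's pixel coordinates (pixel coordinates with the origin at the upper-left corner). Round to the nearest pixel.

x = 2358 px, y = 337 px

Crop width = 3305 − 1884 = 1421 px; one third is 473.67 px.
Crop height = 504 − 4 = 500 px; one third is 166.67 px.
The lower-left point is one-third across and two-thirds down within the crop:
x = 1884 + 1 × 473.67 ≈ 2358; y = 4 + 2 × 166.67 ≈ 337.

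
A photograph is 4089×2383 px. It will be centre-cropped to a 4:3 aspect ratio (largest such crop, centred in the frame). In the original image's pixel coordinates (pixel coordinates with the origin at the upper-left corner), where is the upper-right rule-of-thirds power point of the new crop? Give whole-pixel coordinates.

4089/2383 > 4/3, so the 4:3 crop keeps the full height 2383 and trims width to 2383 × 4/3 = 3177.33 px.
Left offset = (4089 − 3177.33)/2 = 455.83 px; top offset = 0.
Upper-right is two-thirds across and one-third down within the crop:
x = 455.83 + 2 × 3177.33/3 ≈ 2574; y = 0.00 + 1 × 2383.00/3 ≈ 794.

(2574, 794)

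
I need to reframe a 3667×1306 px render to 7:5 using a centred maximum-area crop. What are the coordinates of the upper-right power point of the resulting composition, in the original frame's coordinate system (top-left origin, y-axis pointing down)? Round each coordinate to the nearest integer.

(2138, 435)

3667/1306 > 7/5, so the 7:5 crop keeps the full height 1306 and trims width to 1306 × 7/5 = 1828.40 px.
Left offset = (3667 − 1828.40)/2 = 919.30 px; top offset = 0.
Upper-right is two-thirds across and one-third down within the crop:
x = 919.30 + 2 × 1828.40/3 ≈ 2138; y = 0.00 + 1 × 1306.00/3 ≈ 435.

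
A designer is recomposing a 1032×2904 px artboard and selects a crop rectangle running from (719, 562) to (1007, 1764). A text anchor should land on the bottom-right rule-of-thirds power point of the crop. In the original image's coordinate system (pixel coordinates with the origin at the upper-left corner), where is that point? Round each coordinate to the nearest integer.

(911, 1363)

Crop width = 1007 − 719 = 288 px; one third is 96.00 px.
Crop height = 1764 − 562 = 1202 px; one third is 400.67 px.
The bottom-right point is two-thirds across and two-thirds down within the crop:
x = 719 + 2 × 96.00 ≈ 911; y = 562 + 2 × 400.67 ≈ 1363.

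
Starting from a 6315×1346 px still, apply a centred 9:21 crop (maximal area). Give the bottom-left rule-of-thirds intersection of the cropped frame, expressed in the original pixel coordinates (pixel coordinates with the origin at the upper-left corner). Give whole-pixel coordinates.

x = 3061 px, y = 897 px

6315/1346 > 9/21, so the 9:21 crop keeps the full height 1346 and trims width to 1346 × 9/21 = 576.86 px.
Left offset = (6315 − 576.86)/2 = 2869.07 px; top offset = 0.
Bottom-left is one-third across and two-thirds down within the crop:
x = 2869.07 + 1 × 576.86/3 ≈ 3061; y = 0.00 + 2 × 1346.00/3 ≈ 897.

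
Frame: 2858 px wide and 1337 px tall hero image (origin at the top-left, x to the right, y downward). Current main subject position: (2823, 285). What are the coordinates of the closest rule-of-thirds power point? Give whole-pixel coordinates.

Third lines: x ∈ {953, 1905}, y ∈ {446, 891}.
2823 is closer to x = 1905; 285 is closer to y = 446.
So the nearest intersection is the upper-right power point.

x = 1905 px, y = 446 px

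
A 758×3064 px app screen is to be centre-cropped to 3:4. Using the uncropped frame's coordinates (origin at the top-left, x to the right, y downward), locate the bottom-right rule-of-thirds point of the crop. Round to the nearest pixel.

x = 505 px, y = 1700 px

758/3064 < 3/4, so the 3:4 crop keeps the full width 758 and trims height to 758 × 4/3 = 1010.67 px.
Top offset = (3064 − 1010.67)/2 = 1026.67 px; left offset = 0.
Bottom-right is two-thirds across and two-thirds down within the crop:
x = 0.00 + 2 × 758.00/3 ≈ 505; y = 1026.67 + 2 × 1010.67/3 ≈ 1700.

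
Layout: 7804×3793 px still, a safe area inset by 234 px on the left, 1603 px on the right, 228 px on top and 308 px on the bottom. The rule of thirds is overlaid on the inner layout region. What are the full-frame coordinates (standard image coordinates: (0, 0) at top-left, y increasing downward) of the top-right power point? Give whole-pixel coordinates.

(4212, 1314)

Content width = 7804 − 234 − 1603 = 5967 px; content height = 3793 − 228 − 308 = 3257 px.
Top-right is two-thirds across and one-third down within the inner layout region.
x = 234 + 2 × 5967/3 = 234 + 3978.00 ≈ 4212
y = 228 + 1 × 3257/3 = 228 + 1085.67 ≈ 1314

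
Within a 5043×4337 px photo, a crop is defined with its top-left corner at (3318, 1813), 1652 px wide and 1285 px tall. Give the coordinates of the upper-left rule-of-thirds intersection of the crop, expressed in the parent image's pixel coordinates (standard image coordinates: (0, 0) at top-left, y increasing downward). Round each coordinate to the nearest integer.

(3869, 2241)

One third of the crop width 1652 is 550.67 px.
One third of the crop height 1285 is 428.33 px.
The upper-left point is one-third across and one-third down within the crop:
x = 3318 + 1 × 550.67 ≈ 3869; y = 1813 + 1 × 428.33 ≈ 2241.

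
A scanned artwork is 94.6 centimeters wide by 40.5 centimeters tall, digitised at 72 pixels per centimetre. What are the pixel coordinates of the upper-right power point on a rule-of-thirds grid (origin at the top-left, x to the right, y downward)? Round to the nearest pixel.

(4541, 972)

In pixels the canvas is 94.6 × 72 = 6811.2 wide and 40.5 × 72 = 2916 tall.
The upper-right point is two-thirds across and one-third down:
x = 2 × 6811.2/3 ≈ 4541; y = 1 × 2916/3 ≈ 972.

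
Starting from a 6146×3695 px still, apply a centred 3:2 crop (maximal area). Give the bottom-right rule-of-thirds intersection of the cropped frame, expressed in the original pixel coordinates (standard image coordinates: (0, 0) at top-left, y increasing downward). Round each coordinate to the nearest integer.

(3997, 2463)

6146/3695 > 3/2, so the 3:2 crop keeps the full height 3695 and trims width to 3695 × 3/2 = 5542.50 px.
Left offset = (6146 − 5542.50)/2 = 301.75 px; top offset = 0.
Bottom-right is two-thirds across and two-thirds down within the crop:
x = 301.75 + 2 × 5542.50/3 ≈ 3997; y = 0.00 + 2 × 3695.00/3 ≈ 2463.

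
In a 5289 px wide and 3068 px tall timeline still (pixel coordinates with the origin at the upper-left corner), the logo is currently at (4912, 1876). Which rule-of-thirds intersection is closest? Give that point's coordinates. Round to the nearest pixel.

Third lines: x ∈ {1763, 3526}, y ∈ {1023, 2045}.
4912 is closer to x = 3526; 1876 is closer to y = 2045.
So the nearest intersection is the lower-right power point.

x = 3526 px, y = 2045 px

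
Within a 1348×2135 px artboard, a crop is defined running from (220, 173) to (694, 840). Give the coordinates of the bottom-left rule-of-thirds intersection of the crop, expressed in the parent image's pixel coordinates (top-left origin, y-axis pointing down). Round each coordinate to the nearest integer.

Crop width = 694 − 220 = 474 px; one third is 158.00 px.
Crop height = 840 − 173 = 667 px; one third is 222.33 px.
The bottom-left point is one-third across and two-thirds down within the crop:
x = 220 + 1 × 158.00 ≈ 378; y = 173 + 2 × 222.33 ≈ 618.

(378, 618)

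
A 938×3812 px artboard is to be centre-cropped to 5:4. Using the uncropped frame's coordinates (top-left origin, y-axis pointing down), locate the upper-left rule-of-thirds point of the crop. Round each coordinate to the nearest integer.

938/3812 < 5/4, so the 5:4 crop keeps the full width 938 and trims height to 938 × 4/5 = 750.40 px.
Top offset = (3812 − 750.40)/2 = 1530.80 px; left offset = 0.
Upper-left is one-third across and one-third down within the crop:
x = 0.00 + 1 × 938.00/3 ≈ 313; y = 1530.80 + 1 × 750.40/3 ≈ 1781.

(313, 1781)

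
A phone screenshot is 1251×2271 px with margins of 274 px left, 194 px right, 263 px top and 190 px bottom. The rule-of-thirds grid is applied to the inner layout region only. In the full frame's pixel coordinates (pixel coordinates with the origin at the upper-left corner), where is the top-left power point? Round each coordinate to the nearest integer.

Content width = 1251 − 274 − 194 = 783 px; content height = 2271 − 263 − 190 = 1818 px.
Top-left is one-third across and one-third down within the inner layout region.
x = 274 + 1 × 783/3 = 274 + 261.00 ≈ 535
y = 263 + 1 × 1818/3 = 263 + 606.00 ≈ 869

x = 535 px, y = 869 px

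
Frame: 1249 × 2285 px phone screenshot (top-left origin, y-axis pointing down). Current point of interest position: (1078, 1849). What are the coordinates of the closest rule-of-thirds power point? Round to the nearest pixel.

x = 833 px, y = 1523 px

Third lines: x ∈ {416, 833}, y ∈ {762, 1523}.
1078 is closer to x = 833; 1849 is closer to y = 1523.
So the nearest intersection is the lower-right power point.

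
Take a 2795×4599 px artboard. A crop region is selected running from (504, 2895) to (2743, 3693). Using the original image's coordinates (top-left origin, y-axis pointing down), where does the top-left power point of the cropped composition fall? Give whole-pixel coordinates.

Crop width = 2743 − 504 = 2239 px; one third is 746.33 px.
Crop height = 3693 − 2895 = 798 px; one third is 266.00 px.
The top-left point is one-third across and one-third down within the crop:
x = 504 + 1 × 746.33 ≈ 1250; y = 2895 + 1 × 266.00 ≈ 3161.

(1250, 3161)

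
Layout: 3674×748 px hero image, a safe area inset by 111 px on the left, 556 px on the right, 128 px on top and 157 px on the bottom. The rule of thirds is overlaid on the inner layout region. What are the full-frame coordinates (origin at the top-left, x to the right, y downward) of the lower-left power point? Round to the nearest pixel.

(1113, 437)

Content width = 3674 − 111 − 556 = 3007 px; content height = 748 − 128 − 157 = 463 px.
Lower-left is one-third across and two-thirds down within the inner layout region.
x = 111 + 1 × 3007/3 = 111 + 1002.33 ≈ 1113
y = 128 + 2 × 463/3 = 128 + 308.67 ≈ 437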